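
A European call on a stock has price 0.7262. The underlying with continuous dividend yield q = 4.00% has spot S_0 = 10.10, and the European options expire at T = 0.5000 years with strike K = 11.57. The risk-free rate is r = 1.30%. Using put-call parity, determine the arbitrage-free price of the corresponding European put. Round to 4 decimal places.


Put-call parity: C - P = S_0 * exp(-qT) - K * exp(-rT).
S_0 * exp(-qT) = 10.1000 * 0.98019867 = 9.90000660
K * exp(-rT) = 11.5700 * 0.99352108 = 11.49503889
P = C - S*exp(-qT) + K*exp(-rT)
P = 0.7262 - 9.90000660 + 11.49503889 = 2.3212

Answer: Put price = 2.3212


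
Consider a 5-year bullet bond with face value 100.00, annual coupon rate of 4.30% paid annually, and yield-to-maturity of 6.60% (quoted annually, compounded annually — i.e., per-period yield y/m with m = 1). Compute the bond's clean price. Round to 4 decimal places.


Answer: Price = 90.4677

Derivation:
Coupon per period c = face * coupon_rate / m = 4.300000
Periods per year m = 1; per-period yield y/m = 0.066000
Number of cashflows N = 5
Cashflows (t years, CF_t, discount factor 1/(1+y/m)^(m*t), PV):
  t = 1.0000: CF_t = 4.300000, DF = 0.938086, PV = 4.033771
  t = 2.0000: CF_t = 4.300000, DF = 0.880006, PV = 3.784025
  t = 3.0000: CF_t = 4.300000, DF = 0.825521, PV = 3.549742
  t = 4.0000: CF_t = 4.300000, DF = 0.774410, PV = 3.329965
  t = 5.0000: CF_t = 104.300000, DF = 0.726464, PV = 75.770174
Price P = sum_t PV_t = 90.467678


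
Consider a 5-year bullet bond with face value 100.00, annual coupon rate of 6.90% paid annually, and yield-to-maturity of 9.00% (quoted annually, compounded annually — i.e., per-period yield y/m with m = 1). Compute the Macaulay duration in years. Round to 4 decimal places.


Coupon per period c = face * coupon_rate / m = 6.900000
Periods per year m = 1; per-period yield y/m = 0.090000
Number of cashflows N = 5
Cashflows (t years, CF_t, discount factor 1/(1+y/m)^(m*t), PV):
  t = 1.0000: CF_t = 6.900000, DF = 0.917431, PV = 6.330275
  t = 2.0000: CF_t = 6.900000, DF = 0.841680, PV = 5.807592
  t = 3.0000: CF_t = 6.900000, DF = 0.772183, PV = 5.328066
  t = 4.0000: CF_t = 6.900000, DF = 0.708425, PV = 4.888134
  t = 5.0000: CF_t = 106.900000, DF = 0.649931, PV = 69.477665
Price P = sum_t PV_t = 91.831732
Macaulay numerator sum_t t * PV_t:
  t * PV_t at t = 1.0000: 6.330275
  t * PV_t at t = 2.0000: 11.615184
  t * PV_t at t = 3.0000: 15.984198
  t * PV_t at t = 4.0000: 19.552536
  t * PV_t at t = 5.0000: 347.388326
Macaulay duration D = (sum_t t * PV_t) / P = 400.870519 / 91.831732 = 4.365272

Answer: Macaulay duration = 4.3653 years


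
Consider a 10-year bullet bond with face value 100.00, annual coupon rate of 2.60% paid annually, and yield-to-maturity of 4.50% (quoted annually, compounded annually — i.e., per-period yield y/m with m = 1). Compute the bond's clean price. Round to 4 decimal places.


Answer: Price = 84.9658

Derivation:
Coupon per period c = face * coupon_rate / m = 2.600000
Periods per year m = 1; per-period yield y/m = 0.045000
Number of cashflows N = 10
Cashflows (t years, CF_t, discount factor 1/(1+y/m)^(m*t), PV):
  t = 1.0000: CF_t = 2.600000, DF = 0.956938, PV = 2.488038
  t = 2.0000: CF_t = 2.600000, DF = 0.915730, PV = 2.380898
  t = 3.0000: CF_t = 2.600000, DF = 0.876297, PV = 2.278371
  t = 4.0000: CF_t = 2.600000, DF = 0.838561, PV = 2.180259
  t = 5.0000: CF_t = 2.600000, DF = 0.802451, PV = 2.086373
  t = 6.0000: CF_t = 2.600000, DF = 0.767896, PV = 1.996529
  t = 7.0000: CF_t = 2.600000, DF = 0.734828, PV = 1.910554
  t = 8.0000: CF_t = 2.600000, DF = 0.703185, PV = 1.828281
  t = 9.0000: CF_t = 2.600000, DF = 0.672904, PV = 1.749552
  t = 10.0000: CF_t = 102.600000, DF = 0.643928, PV = 66.066980
Price P = sum_t PV_t = 84.965835


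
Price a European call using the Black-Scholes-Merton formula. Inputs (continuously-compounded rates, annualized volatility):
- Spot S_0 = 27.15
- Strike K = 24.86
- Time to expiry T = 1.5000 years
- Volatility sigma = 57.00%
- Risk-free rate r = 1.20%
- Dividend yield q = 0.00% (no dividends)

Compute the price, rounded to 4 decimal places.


Answer: Price = 8.4821

Derivation:
d1 = (ln(S/K) + (r - q + 0.5*sigma^2) * T) / (sigma * sqrt(T)) = 0.50105954
d2 = d1 - sigma * sqrt(T) = -0.19704503
exp(-rT) = 0.98216103; exp(-qT) = 1.00000000
C = S_0 * exp(-qT) * N(d1) - K * exp(-rT) * N(d2)
N(d1) = 0.69183539; N(d2) = 0.42189615
C = 27.1500 * 1.00000000 * 0.69183539 - 24.8600 * 0.98216103 * 0.42189615 = 8.4821


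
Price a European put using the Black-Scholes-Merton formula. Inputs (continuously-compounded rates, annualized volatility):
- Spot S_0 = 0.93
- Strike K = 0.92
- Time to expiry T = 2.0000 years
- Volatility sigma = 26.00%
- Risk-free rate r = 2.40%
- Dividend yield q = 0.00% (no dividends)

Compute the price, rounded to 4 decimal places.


Answer: Price = 0.1069

Derivation:
d1 = (ln(S/K) + (r - q + 0.5*sigma^2) * T) / (sigma * sqrt(T)) = 0.34379237
d2 = d1 - sigma * sqrt(T) = -0.02390316
exp(-rT) = 0.95313379; exp(-qT) = 1.00000000
P = K * exp(-rT) * N(-d2) - S_0 * exp(-qT) * N(-d1)
N(-d1) = 0.36550122; N(-d2) = 0.50953507
P = 0.9200 * 0.95313379 * 0.50953507 - 0.9300 * 1.00000000 * 0.36550122 = 0.1069


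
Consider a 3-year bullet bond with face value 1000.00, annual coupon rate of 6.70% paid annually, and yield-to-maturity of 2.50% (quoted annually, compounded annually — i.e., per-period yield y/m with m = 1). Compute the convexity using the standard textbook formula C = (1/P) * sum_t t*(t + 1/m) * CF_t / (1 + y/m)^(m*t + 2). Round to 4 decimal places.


Answer: Convexity = 10.5411

Derivation:
Coupon per period c = face * coupon_rate / m = 67.000000
Periods per year m = 1; per-period yield y/m = 0.025000
Number of cashflows N = 3
Cashflows (t years, CF_t, discount factor 1/(1+y/m)^(m*t), PV):
  t = 1.0000: CF_t = 67.000000, DF = 0.975610, PV = 65.365854
  t = 2.0000: CF_t = 67.000000, DF = 0.951814, PV = 63.771565
  t = 3.0000: CF_t = 1067.000000, DF = 0.928599, PV = 990.815571
Price P = sum_t PV_t = 1119.952990
Convexity numerator sum_t t*(t + 1/m) * CF_t / (1+y/m)^(m*t + 2):
  t = 1.0000: term = 124.432321
  t = 2.0000: term = 364.192159
  t = 3.0000: term = 11316.870299
Convexity = (1/P) * sum = 11805.494779 / 1119.952990 = 10.541063


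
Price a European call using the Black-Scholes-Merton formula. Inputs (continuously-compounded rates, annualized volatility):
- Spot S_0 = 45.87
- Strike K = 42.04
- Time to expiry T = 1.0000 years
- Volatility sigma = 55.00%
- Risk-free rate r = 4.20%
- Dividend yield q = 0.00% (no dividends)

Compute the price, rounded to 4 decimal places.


Answer: Price = 12.3661

Derivation:
d1 = (ln(S/K) + (r - q + 0.5*sigma^2) * T) / (sigma * sqrt(T)) = 0.50989048
d2 = d1 - sigma * sqrt(T) = -0.04010952
exp(-rT) = 0.95886978; exp(-qT) = 1.00000000
C = S_0 * exp(-qT) * N(d1) - K * exp(-rT) * N(d2)
N(d1) = 0.69493590; N(d2) = 0.48400291
C = 45.8700 * 1.00000000 * 0.69493590 - 42.0400 * 0.95886978 * 0.48400291 = 12.3661


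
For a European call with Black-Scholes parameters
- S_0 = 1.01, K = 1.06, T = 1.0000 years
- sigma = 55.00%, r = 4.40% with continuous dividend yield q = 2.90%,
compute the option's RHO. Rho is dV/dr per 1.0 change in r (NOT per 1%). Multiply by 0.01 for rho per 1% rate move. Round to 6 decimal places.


d1 = 0.2144207686; d2 = -0.3355792314
phi(d1) = 0.3898759505; exp(-qT) = 0.9714164645; exp(-rT) = 0.9569539575
N(d2) = 0.3685940938
Rho = K*T*exp(-rT)*N(d2) = 1.0600 * 1.0000 * 0.9569539575 * 0.3685940938 = 0.373891

Answer: Rho = 0.373891


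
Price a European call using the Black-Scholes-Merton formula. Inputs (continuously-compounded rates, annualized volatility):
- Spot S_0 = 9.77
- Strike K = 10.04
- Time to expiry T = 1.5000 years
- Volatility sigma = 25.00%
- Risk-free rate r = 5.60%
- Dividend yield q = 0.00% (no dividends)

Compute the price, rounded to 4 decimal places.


d1 = (ln(S/K) + (r - q + 0.5*sigma^2) * T) / (sigma * sqrt(T)) = 0.33840306
d2 = d1 - sigma * sqrt(T) = 0.03221684
exp(-rT) = 0.91943126; exp(-qT) = 1.00000000
C = S_0 * exp(-qT) * N(d1) - K * exp(-rT) * N(d2)
N(d1) = 0.63247026; N(d2) = 0.51285044
C = 9.7700 * 1.00000000 * 0.63247026 - 10.0400 * 0.91943126 * 0.51285044 = 1.4451

Answer: Price = 1.4451


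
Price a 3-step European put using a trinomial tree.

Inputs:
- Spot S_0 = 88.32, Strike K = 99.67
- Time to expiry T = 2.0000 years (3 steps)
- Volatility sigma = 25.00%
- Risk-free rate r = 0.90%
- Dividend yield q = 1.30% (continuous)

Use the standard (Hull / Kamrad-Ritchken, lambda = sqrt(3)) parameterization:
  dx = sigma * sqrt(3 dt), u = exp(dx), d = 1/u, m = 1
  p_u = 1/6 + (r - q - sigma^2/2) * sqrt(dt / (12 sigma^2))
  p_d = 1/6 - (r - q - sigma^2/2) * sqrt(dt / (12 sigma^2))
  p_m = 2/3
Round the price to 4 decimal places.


Answer: Price = V(0,0) = 19.8880

Derivation:
dt = T/N = 0.666667; dx = sigma*sqrt(3*dt) = 0.353553
u = exp(dx) = 1.424119; d = 1/u = 0.702189
p_u = 0.133433, p_m = 0.666667, p_d = 0.199901
Discount per step: exp(-r*dt) = 0.994018
Stock lattice S(k, j) with j the centered position index:
  k=0: S(0,+0) = 88.3200
  k=1: S(1,-1) = 62.0173; S(1,+0) = 88.3200; S(1,+1) = 125.7782
  k=2: S(2,-2) = 43.5478; S(2,-1) = 62.0173; S(2,+0) = 88.3200; S(2,+1) = 125.7782; S(2,+2) = 179.1231
  k=3: S(3,-3) = 30.5788; S(3,-2) = 43.5478; S(3,-1) = 62.0173; S(3,+0) = 88.3200; S(3,+1) = 125.7782; S(3,+2) = 179.1231; S(3,+3) = 255.0926
Terminal payoffs V(N, j) = max(K - S_T, 0):
  V(3,-3) = 69.091217; V(3,-2) = 56.122173; V(3,-1) = 37.652712; V(3,+0) = 11.350000; V(3,+1) = 0.000000; V(3,+2) = 0.000000; V(3,+3) = 0.000000
Backward induction: V(k, j) = exp(-r*dt) * [p_u * V(k+1, j+1) + p_m * V(k+1, j) + p_d * V(k+1, j-1)]
  V(2,-2) = exp(-r*dt) * [p_u*37.652712 + p_m*56.122173 + p_d*69.091217] = 55.913774
  V(2,-1) = exp(-r*dt) * [p_u*11.350000 + p_m*37.652712 + p_d*56.122173] = 37.608798
  V(2,+0) = exp(-r*dt) * [p_u*0.000000 + p_m*11.350000 + p_d*37.652712] = 15.003180
  V(2,+1) = exp(-r*dt) * [p_u*0.000000 + p_m*0.000000 + p_d*11.350000] = 2.255300
  V(2,+2) = exp(-r*dt) * [p_u*0.000000 + p_m*0.000000 + p_d*0.000000] = 0.000000
  V(1,-1) = exp(-r*dt) * [p_u*15.003180 + p_m*37.608798 + p_d*55.913774] = 38.022825
  V(1,+0) = exp(-r*dt) * [p_u*2.255300 + p_m*15.003180 + p_d*37.608798] = 17.714469
  V(1,+1) = exp(-r*dt) * [p_u*0.000000 + p_m*2.255300 + p_d*15.003180] = 4.475744
  V(0,+0) = exp(-r*dt) * [p_u*4.475744 + p_m*17.714469 + p_d*38.022825] = 19.887959


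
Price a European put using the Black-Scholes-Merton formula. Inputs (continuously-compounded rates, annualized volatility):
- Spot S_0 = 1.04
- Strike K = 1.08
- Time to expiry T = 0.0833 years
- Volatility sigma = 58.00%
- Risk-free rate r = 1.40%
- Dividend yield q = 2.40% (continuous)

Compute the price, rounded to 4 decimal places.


d1 = (ln(S/K) + (r - q + 0.5*sigma^2) * T) / (sigma * sqrt(T)) = -0.14672968
d2 = d1 - sigma * sqrt(T) = -0.31412777
exp(-rT) = 0.99883448; exp(-qT) = 0.99800280
P = K * exp(-rT) * N(-d2) - S_0 * exp(-qT) * N(-d1)
N(-d1) = 0.55832730; N(-d2) = 0.62328800
P = 1.0800 * 0.99883448 * 0.62328800 - 1.0400 * 0.99800280 * 0.55832730 = 0.0929

Answer: Price = 0.0929


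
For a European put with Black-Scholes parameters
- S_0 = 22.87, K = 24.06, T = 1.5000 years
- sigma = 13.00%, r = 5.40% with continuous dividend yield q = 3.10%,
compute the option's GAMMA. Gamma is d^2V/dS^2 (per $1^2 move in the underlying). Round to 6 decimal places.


Answer: Gamma = 0.104557

Derivation:
d1 = -0.0222947690; d2 = -0.1815116022
phi(d1) = 0.3988431442; exp(-qT) = 0.9545645606; exp(-rT) = 0.9221936914
Gamma = exp(-qT) * phi(d1) / (S * sigma * sqrt(T)) = 0.9545645606 * 0.3988431442 / (22.8700 * 0.1300 * 1.2247448714) = 0.104557


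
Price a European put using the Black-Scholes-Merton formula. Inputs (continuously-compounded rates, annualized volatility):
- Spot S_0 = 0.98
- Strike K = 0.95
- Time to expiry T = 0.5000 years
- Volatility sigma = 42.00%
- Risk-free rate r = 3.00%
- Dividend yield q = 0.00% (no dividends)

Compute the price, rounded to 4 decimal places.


d1 = (ln(S/K) + (r - q + 0.5*sigma^2) * T) / (sigma * sqrt(T)) = 0.30368750
d2 = d1 - sigma * sqrt(T) = 0.00670266
exp(-rT) = 0.98511194; exp(-qT) = 1.00000000
P = K * exp(-rT) * N(-d2) - S_0 * exp(-qT) * N(-d1)
N(-d1) = 0.38068299; N(-d2) = 0.49732605
P = 0.9500 * 0.98511194 * 0.49732605 - 0.9800 * 1.00000000 * 0.38068299 = 0.0924

Answer: Price = 0.0924


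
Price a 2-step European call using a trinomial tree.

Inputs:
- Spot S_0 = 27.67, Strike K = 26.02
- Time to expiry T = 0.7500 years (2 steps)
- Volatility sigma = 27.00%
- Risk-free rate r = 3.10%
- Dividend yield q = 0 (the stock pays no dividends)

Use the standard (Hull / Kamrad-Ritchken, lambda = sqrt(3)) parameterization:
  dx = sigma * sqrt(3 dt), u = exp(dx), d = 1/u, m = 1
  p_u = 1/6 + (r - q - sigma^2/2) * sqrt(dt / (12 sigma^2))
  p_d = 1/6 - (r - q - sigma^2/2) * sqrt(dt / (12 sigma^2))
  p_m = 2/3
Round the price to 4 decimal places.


dt = T/N = 0.375000; dx = sigma*sqrt(3*dt) = 0.286378
u = exp(dx) = 1.331596; d = 1/u = 0.750979
p_u = 0.163098, p_m = 0.666667, p_d = 0.170235
Discount per step: exp(-r*dt) = 0.988442
Stock lattice S(k, j) with j the centered position index:
  k=0: S(0,+0) = 27.6700
  k=1: S(1,-1) = 20.7796; S(1,+0) = 27.6700; S(1,+1) = 36.8453
  k=2: S(2,-2) = 15.6050; S(2,-1) = 20.7796; S(2,+0) = 27.6700; S(2,+1) = 36.8453; S(2,+2) = 49.0630
Terminal payoffs V(N, j) = max(S_T - K, 0):
  V(2,-2) = 0.000000; V(2,-1) = 0.000000; V(2,+0) = 1.650000; V(2,+1) = 10.825262; V(2,+2) = 23.043005
Backward induction: V(k, j) = exp(-r*dt) * [p_u * V(k+1, j+1) + p_m * V(k+1, j) + p_d * V(k+1, j-1)]
  V(1,-1) = exp(-r*dt) * [p_u*1.650000 + p_m*0.000000 + p_d*0.000000] = 0.266002
  V(1,+0) = exp(-r*dt) * [p_u*10.825262 + p_m*1.650000 + p_d*0.000000] = 2.832463
  V(1,+1) = exp(-r*dt) * [p_u*23.043005 + p_m*10.825262 + p_d*1.650000] = 11.125913
  V(0,+0) = exp(-r*dt) * [p_u*11.125913 + p_m*2.832463 + p_d*0.266002] = 3.704890

Answer: Price = V(0,0) = 3.7049


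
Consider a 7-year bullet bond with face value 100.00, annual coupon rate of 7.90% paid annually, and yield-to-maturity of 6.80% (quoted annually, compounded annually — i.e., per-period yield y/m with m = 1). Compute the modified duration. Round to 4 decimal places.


Coupon per period c = face * coupon_rate / m = 7.900000
Periods per year m = 1; per-period yield y/m = 0.068000
Number of cashflows N = 7
Cashflows (t years, CF_t, discount factor 1/(1+y/m)^(m*t), PV):
  t = 1.0000: CF_t = 7.900000, DF = 0.936330, PV = 7.397004
  t = 2.0000: CF_t = 7.900000, DF = 0.876713, PV = 6.926033
  t = 3.0000: CF_t = 7.900000, DF = 0.820892, PV = 6.485050
  t = 4.0000: CF_t = 7.900000, DF = 0.768626, PV = 6.072144
  t = 5.0000: CF_t = 7.900000, DF = 0.719687, PV = 5.685528
  t = 6.0000: CF_t = 7.900000, DF = 0.673864, PV = 5.323528
  t = 7.0000: CF_t = 107.900000, DF = 0.630959, PV = 68.080490
Price P = sum_t PV_t = 105.969779
First compute Macaulay numerator sum_t t * PV_t:
  t * PV_t at t = 1.0000: 7.397004
  t * PV_t at t = 2.0000: 13.852067
  t * PV_t at t = 3.0000: 19.455150
  t * PV_t at t = 4.0000: 24.288577
  t * PV_t at t = 5.0000: 28.427642
  t * PV_t at t = 6.0000: 31.941170
  t * PV_t at t = 7.0000: 476.563433
Macaulay duration D = 601.925043 / 105.969779 = 5.680158
Modified duration = D / (1 + y/m) = 5.680158 / (1 + 0.068000) = 5.318500

Answer: Modified duration = 5.3185


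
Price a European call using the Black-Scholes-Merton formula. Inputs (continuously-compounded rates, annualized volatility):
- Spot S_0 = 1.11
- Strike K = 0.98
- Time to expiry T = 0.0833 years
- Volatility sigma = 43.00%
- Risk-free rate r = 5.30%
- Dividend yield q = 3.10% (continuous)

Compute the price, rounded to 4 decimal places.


d1 = (ln(S/K) + (r - q + 0.5*sigma^2) * T) / (sigma * sqrt(T)) = 1.08050352
d2 = d1 - sigma * sqrt(T) = 0.95639804
exp(-rT) = 0.99559483; exp(-qT) = 0.99742103
C = S_0 * exp(-qT) * N(d1) - K * exp(-rT) * N(d2)
N(d1) = 0.86004099; N(d2) = 0.83056441
C = 1.1100 * 0.99742103 * 0.86004099 - 0.9800 * 0.99559483 * 0.83056441 = 0.1418

Answer: Price = 0.1418


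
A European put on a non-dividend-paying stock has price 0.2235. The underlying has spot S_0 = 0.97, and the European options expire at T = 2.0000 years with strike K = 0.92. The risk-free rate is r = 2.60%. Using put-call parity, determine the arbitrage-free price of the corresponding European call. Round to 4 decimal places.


Answer: Call price = 0.3201

Derivation:
Put-call parity: C - P = S_0 * exp(-qT) - K * exp(-rT).
S_0 * exp(-qT) = 0.9700 * 1.00000000 = 0.97000000
K * exp(-rT) = 0.9200 * 0.94932887 = 0.87338256
C = P + S*exp(-qT) - K*exp(-rT)
C = 0.2235 + 0.97000000 - 0.87338256 = 0.3201


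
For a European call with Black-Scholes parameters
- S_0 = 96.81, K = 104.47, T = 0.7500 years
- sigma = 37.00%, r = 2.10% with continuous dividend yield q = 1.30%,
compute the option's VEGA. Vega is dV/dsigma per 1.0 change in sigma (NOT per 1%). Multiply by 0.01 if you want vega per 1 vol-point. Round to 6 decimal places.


Answer: Vega = 33.065728

Derivation:
d1 = -0.0587092013; d2 = -0.3791386007
phi(d1) = 0.3982553413; exp(-qT) = 0.9902973771; exp(-rT) = 0.9843733826
Vega = S * exp(-qT) * phi(d1) * sqrt(T) = 96.8100 * 0.9902973771 * 0.3982553413 * 0.8660254038 = 33.065728


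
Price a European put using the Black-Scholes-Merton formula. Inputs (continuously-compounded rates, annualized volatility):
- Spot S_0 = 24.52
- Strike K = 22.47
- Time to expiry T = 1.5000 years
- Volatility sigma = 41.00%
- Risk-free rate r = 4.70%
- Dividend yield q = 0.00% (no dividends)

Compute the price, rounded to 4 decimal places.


d1 = (ln(S/K) + (r - q + 0.5*sigma^2) * T) / (sigma * sqrt(T)) = 0.56534029
d2 = d1 - sigma * sqrt(T) = 0.06319489
exp(-rT) = 0.93192774; exp(-qT) = 1.00000000
P = K * exp(-rT) * N(-d2) - S_0 * exp(-qT) * N(-d1)
N(-d1) = 0.28592116; N(-d2) = 0.47480566
P = 22.4700 * 0.93192774 * 0.47480566 - 24.5200 * 1.00000000 * 0.28592116 = 2.9318

Answer: Price = 2.9318


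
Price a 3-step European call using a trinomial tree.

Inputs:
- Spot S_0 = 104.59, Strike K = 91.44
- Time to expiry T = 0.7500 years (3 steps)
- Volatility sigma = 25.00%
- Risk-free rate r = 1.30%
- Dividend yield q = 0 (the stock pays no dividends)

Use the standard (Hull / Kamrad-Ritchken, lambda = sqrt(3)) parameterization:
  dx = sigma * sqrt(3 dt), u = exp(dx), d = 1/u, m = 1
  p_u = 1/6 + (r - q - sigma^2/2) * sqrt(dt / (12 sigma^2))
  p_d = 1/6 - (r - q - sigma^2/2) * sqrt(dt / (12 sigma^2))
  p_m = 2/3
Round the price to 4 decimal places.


Answer: Price = V(0,0) = 17.4972

Derivation:
dt = T/N = 0.250000; dx = sigma*sqrt(3*dt) = 0.216506
u = exp(dx) = 1.241731; d = 1/u = 0.805327
p_u = 0.156130, p_m = 0.666667, p_d = 0.177203
Discount per step: exp(-r*dt) = 0.996755
Stock lattice S(k, j) with j the centered position index:
  k=0: S(0,+0) = 104.5900
  k=1: S(1,-1) = 84.2292; S(1,+0) = 104.5900; S(1,+1) = 129.8726
  k=2: S(2,-2) = 67.8321; S(2,-1) = 84.2292; S(2,+0) = 104.5900; S(2,+1) = 129.8726; S(2,+2) = 161.2669
  k=3: S(3,-3) = 54.6270; S(3,-2) = 67.8321; S(3,-1) = 84.2292; S(3,+0) = 104.5900; S(3,+1) = 129.8726; S(3,+2) = 161.2669; S(3,+3) = 200.2501
Terminal payoffs V(N, j) = max(S_T - K, 0):
  V(3,-3) = 0.000000; V(3,-2) = 0.000000; V(3,-1) = 0.000000; V(3,+0) = 13.150000; V(3,+1) = 38.432642; V(3,+2) = 69.826882; V(3,+3) = 108.810082
Backward induction: V(k, j) = exp(-r*dt) * [p_u * V(k+1, j+1) + p_m * V(k+1, j) + p_d * V(k+1, j-1)]
  V(2,-2) = exp(-r*dt) * [p_u*0.000000 + p_m*0.000000 + p_d*0.000000] = 0.000000
  V(2,-1) = exp(-r*dt) * [p_u*13.150000 + p_m*0.000000 + p_d*0.000000] = 2.046448
  V(2,+0) = exp(-r*dt) * [p_u*38.432642 + p_m*13.150000 + p_d*0.000000] = 14.719241
  V(2,+1) = exp(-r*dt) * [p_u*69.826882 + p_m*38.432642 + p_d*13.150000] = 38.727987
  V(2,+2) = exp(-r*dt) * [p_u*108.810082 + p_m*69.826882 + p_d*38.432642] = 70.121900
  V(1,-1) = exp(-r*dt) * [p_u*14.719241 + p_m*2.046448 + p_d*0.000000] = 3.650531
  V(1,+0) = exp(-r*dt) * [p_u*38.727987 + p_m*14.719241 + p_d*2.046448] = 16.169430
  V(1,+1) = exp(-r*dt) * [p_u*70.121900 + p_m*38.727987 + p_d*14.719241] = 39.247329
  V(0,+0) = exp(-r*dt) * [p_u*39.247329 + p_m*16.169430 + p_d*3.650531] = 17.497234


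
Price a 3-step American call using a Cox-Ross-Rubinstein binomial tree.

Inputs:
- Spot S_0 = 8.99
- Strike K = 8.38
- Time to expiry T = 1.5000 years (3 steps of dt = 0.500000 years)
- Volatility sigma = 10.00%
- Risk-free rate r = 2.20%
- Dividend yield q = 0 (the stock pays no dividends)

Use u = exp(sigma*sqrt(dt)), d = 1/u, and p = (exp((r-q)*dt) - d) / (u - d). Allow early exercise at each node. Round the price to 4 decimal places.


Answer: Price = V(0,0) = 0.9743

Derivation:
dt = T/N = 0.500000
u = exp(sigma*sqrt(dt)) = 1.073271; d = 1/u = 0.931731
p = (exp((r-q)*dt) - d) / (u - d) = 0.560476
Discount per step: exp(-r*dt) = 0.989060
Stock lattice S(k, i) with i counting down-moves:
  k=0: S(0,0) = 8.9900
  k=1: S(1,0) = 9.6487; S(1,1) = 8.3763
  k=2: S(2,0) = 10.3557; S(2,1) = 8.9900; S(2,2) = 7.8044
  k=3: S(3,0) = 11.1144; S(3,1) = 9.6487; S(3,2) = 8.3763; S(3,3) = 7.2716
Terminal payoffs V(N, i) = max(S_T - K, 0):
  V(3,0) = 2.734437; V(3,1) = 1.268703; V(3,2) = 0.000000; V(3,3) = 0.000000
Backward induction: V(k, i) = exp(-r*dt) * [p * V(k+1, i) + (1-p) * V(k+1, i+1)]; then take max(V_cont, immediate exercise) for American.
  V(2,0) = exp(-r*dt) * [p*2.734437 + (1-p)*1.268703] = 2.067345; exercise = 1.975670; V(2,0) = max -> 2.067345
  V(2,1) = exp(-r*dt) * [p*1.268703 + (1-p)*0.000000] = 0.703298; exercise = 0.610000; V(2,1) = max -> 0.703298
  V(2,2) = exp(-r*dt) * [p*0.000000 + (1-p)*0.000000] = 0.000000; exercise = 0.000000; V(2,2) = max -> 0.000000
  V(1,0) = exp(-r*dt) * [p*2.067345 + (1-p)*0.703298] = 1.451756; exercise = 1.268703; V(1,0) = max -> 1.451756
  V(1,1) = exp(-r*dt) * [p*0.703298 + (1-p)*0.000000] = 0.389869; exercise = 0.000000; V(1,1) = max -> 0.389869
  V(0,0) = exp(-r*dt) * [p*1.451756 + (1-p)*0.389869] = 0.974255; exercise = 0.610000; V(0,0) = max -> 0.974255


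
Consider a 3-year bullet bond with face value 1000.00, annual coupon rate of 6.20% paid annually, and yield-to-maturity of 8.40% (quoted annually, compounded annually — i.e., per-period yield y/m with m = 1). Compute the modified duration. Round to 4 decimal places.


Coupon per period c = face * coupon_rate / m = 62.000000
Periods per year m = 1; per-period yield y/m = 0.084000
Number of cashflows N = 3
Cashflows (t years, CF_t, discount factor 1/(1+y/m)^(m*t), PV):
  t = 1.0000: CF_t = 62.000000, DF = 0.922509, PV = 57.195572
  t = 2.0000: CF_t = 62.000000, DF = 0.851023, PV = 52.763443
  t = 3.0000: CF_t = 1062.000000, DF = 0.785077, PV = 833.751580
Price P = sum_t PV_t = 943.710595
First compute Macaulay numerator sum_t t * PV_t:
  t * PV_t at t = 1.0000: 57.195572
  t * PV_t at t = 2.0000: 105.526886
  t * PV_t at t = 3.0000: 2501.254741
Macaulay duration D = 2663.977199 / 943.710595 = 2.822875
Modified duration = D / (1 + y/m) = 2.822875 / (1 + 0.084000) = 2.604128

Answer: Modified duration = 2.6041


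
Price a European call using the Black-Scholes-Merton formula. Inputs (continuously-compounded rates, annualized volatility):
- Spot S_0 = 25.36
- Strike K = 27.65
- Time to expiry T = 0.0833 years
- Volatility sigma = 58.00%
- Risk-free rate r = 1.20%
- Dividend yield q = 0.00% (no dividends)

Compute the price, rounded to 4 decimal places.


Answer: Price = 0.8606

Derivation:
d1 = (ln(S/K) + (r - q + 0.5*sigma^2) * T) / (sigma * sqrt(T)) = -0.42677870
d2 = d1 - sigma * sqrt(T) = -0.59417679
exp(-rT) = 0.99900090; exp(-qT) = 1.00000000
C = S_0 * exp(-qT) * N(d1) - K * exp(-rT) * N(d2)
N(d1) = 0.33477026; N(d2) = 0.27619694
C = 25.3600 * 1.00000000 * 0.33477026 - 27.6500 * 0.99900090 * 0.27619694 = 0.8606


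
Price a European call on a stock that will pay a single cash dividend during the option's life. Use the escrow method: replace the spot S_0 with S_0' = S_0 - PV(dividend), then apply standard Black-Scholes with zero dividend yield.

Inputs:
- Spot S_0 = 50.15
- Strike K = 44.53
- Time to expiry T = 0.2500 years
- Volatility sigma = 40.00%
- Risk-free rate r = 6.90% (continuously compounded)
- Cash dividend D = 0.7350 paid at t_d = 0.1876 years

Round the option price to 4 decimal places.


Answer: Price = 7.2014

Derivation:
PV(D) = D * exp(-r * t_d) = 0.7350 * 0.98713902 = 0.72554718
S_0' = S_0 - PV(D) = 50.1500 - 0.72554718 = 49.42445282
d1 = (ln(S_0'/K) + (r + sigma^2/2)*T) / (sigma*sqrt(T)) = 0.70766089
d2 = d1 - sigma*sqrt(T) = 0.50766089
exp(-rT) = 0.98289793
N(d1) = 0.76042207; N(d2) = 0.69415441
C = S_0' * N(d1) - K * exp(-rT) * N(d2) = 49.42445282 * 0.76042207 - 44.5300 * 0.98289793 * 0.69415441 = 7.2014


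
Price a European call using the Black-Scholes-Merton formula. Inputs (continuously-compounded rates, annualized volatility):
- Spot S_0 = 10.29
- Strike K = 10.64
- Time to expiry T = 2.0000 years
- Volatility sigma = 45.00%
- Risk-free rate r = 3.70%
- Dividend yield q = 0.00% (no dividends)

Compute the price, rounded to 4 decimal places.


d1 = (ln(S/K) + (r - q + 0.5*sigma^2) * T) / (sigma * sqrt(T)) = 0.38191948
d2 = d1 - sigma * sqrt(T) = -0.25447663
exp(-rT) = 0.92867169; exp(-qT) = 1.00000000
C = S_0 * exp(-qT) * N(d1) - K * exp(-rT) * N(d2)
N(d1) = 0.64873945; N(d2) = 0.39956368
C = 10.2900 * 1.00000000 * 0.64873945 - 10.6400 * 0.92867169 * 0.39956368 = 2.7274

Answer: Price = 2.7274


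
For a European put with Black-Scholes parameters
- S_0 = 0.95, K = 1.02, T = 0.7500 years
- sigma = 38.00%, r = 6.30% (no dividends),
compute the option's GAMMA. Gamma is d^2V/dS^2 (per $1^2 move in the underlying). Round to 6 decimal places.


Answer: Gamma = 1.270665

Derivation:
d1 = 0.0920845672; d2 = -0.2370050862
phi(d1) = 0.3972544320; exp(-qT) = 1.0000000000; exp(-rT) = 0.9538489056
Gamma = exp(-qT) * phi(d1) / (S * sigma * sqrt(T)) = 1.0000000000 * 0.3972544320 / (0.9500 * 0.3800 * 0.8660254038) = 1.270665


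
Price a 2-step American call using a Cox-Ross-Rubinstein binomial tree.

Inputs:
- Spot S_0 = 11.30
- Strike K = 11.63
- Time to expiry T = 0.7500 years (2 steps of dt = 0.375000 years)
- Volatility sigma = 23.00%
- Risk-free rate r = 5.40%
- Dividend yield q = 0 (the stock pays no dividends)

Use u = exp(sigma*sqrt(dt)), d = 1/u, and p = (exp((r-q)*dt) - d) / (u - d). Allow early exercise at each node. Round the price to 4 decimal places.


dt = T/N = 0.375000
u = exp(sigma*sqrt(dt)) = 1.151247; d = 1/u = 0.868623
p = (exp((r-q)*dt) - d) / (u - d) = 0.537227
Discount per step: exp(-r*dt) = 0.979954
Stock lattice S(k, i) with i counting down-moves:
  k=0: S(0,0) = 11.3000
  k=1: S(1,0) = 13.0091; S(1,1) = 9.8154
  k=2: S(2,0) = 14.9767; S(2,1) = 11.3000; S(2,2) = 8.5259
Terminal payoffs V(N, i) = max(S_T - K, 0):
  V(2,0) = 3.346676; V(2,1) = 0.000000; V(2,2) = 0.000000
Backward induction: V(k, i) = exp(-r*dt) * [p * V(k+1, i) + (1-p) * V(k+1, i+1)]; then take max(V_cont, immediate exercise) for American.
  V(1,0) = exp(-r*dt) * [p*3.346676 + (1-p)*0.000000] = 1.761883; exercise = 1.379091; V(1,0) = max -> 1.761883
  V(1,1) = exp(-r*dt) * [p*0.000000 + (1-p)*0.000000] = 0.000000; exercise = 0.000000; V(1,1) = max -> 0.000000
  V(0,0) = exp(-r*dt) * [p*1.761883 + (1-p)*0.000000] = 0.927557; exercise = 0.000000; V(0,0) = max -> 0.927557

Answer: Price = V(0,0) = 0.9276


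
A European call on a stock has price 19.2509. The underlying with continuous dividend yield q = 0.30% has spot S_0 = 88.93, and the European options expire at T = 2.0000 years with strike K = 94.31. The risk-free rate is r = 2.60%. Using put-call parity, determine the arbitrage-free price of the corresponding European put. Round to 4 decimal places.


Put-call parity: C - P = S_0 * exp(-qT) - K * exp(-rT).
S_0 * exp(-qT) = 88.9300 * 0.99401796 = 88.39801754
K * exp(-rT) = 94.3100 * 0.94932887 = 89.53120543
P = C - S*exp(-qT) + K*exp(-rT)
P = 19.2509 - 88.39801754 + 89.53120543 = 20.3841

Answer: Put price = 20.3841


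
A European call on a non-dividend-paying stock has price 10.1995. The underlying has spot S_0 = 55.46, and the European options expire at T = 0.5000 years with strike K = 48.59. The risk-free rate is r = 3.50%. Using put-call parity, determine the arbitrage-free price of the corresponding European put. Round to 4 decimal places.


Answer: Put price = 2.4866

Derivation:
Put-call parity: C - P = S_0 * exp(-qT) - K * exp(-rT).
S_0 * exp(-qT) = 55.4600 * 1.00000000 = 55.46000000
K * exp(-rT) = 48.5900 * 0.98265224 = 47.74707213
P = C - S*exp(-qT) + K*exp(-rT)
P = 10.1995 - 55.46000000 + 47.74707213 = 2.4866


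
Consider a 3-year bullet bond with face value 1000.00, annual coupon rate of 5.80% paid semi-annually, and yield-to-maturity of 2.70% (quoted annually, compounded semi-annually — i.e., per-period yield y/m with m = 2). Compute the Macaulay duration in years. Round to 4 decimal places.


Coupon per period c = face * coupon_rate / m = 29.000000
Periods per year m = 2; per-period yield y/m = 0.013500
Number of cashflows N = 6
Cashflows (t years, CF_t, discount factor 1/(1+y/m)^(m*t), PV):
  t = 0.5000: CF_t = 29.000000, DF = 0.986680, PV = 28.613715
  t = 1.0000: CF_t = 29.000000, DF = 0.973537, PV = 28.232575
  t = 1.5000: CF_t = 29.000000, DF = 0.960569, PV = 27.856512
  t = 2.0000: CF_t = 29.000000, DF = 0.947774, PV = 27.485458
  t = 2.5000: CF_t = 29.000000, DF = 0.935150, PV = 27.119347
  t = 3.0000: CF_t = 1029.000000, DF = 0.922694, PV = 949.451657
Price P = sum_t PV_t = 1088.759264
Macaulay numerator sum_t t * PV_t:
  t * PV_t at t = 0.5000: 14.306857
  t * PV_t at t = 1.0000: 28.232575
  t * PV_t at t = 1.5000: 41.784768
  t * PV_t at t = 2.0000: 54.970917
  t * PV_t at t = 2.5000: 67.798368
  t * PV_t at t = 3.0000: 2848.354970
Macaulay duration D = (sum_t t * PV_t) / P = 3055.448456 / 1088.759264 = 2.806358

Answer: Macaulay duration = 2.8064 years


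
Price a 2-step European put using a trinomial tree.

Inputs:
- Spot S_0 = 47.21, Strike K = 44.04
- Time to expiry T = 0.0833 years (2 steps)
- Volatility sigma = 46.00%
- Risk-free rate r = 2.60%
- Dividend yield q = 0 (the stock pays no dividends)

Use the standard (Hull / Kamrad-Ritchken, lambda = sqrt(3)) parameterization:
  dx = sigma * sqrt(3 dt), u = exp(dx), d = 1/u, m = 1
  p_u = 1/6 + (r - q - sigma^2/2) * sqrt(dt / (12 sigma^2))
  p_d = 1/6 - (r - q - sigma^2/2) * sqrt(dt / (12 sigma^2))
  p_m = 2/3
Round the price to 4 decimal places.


dt = T/N = 0.041650; dx = sigma*sqrt(3*dt) = 0.162602
u = exp(dx) = 1.176568; d = 1/u = 0.849929
p_u = 0.156446, p_m = 0.666667, p_d = 0.176887
Discount per step: exp(-r*dt) = 0.998918
Stock lattice S(k, j) with j the centered position index:
  k=0: S(0,+0) = 47.2100
  k=1: S(1,-1) = 40.1252; S(1,+0) = 47.2100; S(1,+1) = 55.5458
  k=2: S(2,-2) = 34.1036; S(2,-1) = 40.1252; S(2,+0) = 47.2100; S(2,+1) = 55.5458; S(2,+2) = 65.3534
Terminal payoffs V(N, j) = max(K - S_T, 0):
  V(2,-2) = 9.936443; V(2,-1) = 3.914835; V(2,+0) = 0.000000; V(2,+1) = 0.000000; V(2,+2) = 0.000000
Backward induction: V(k, j) = exp(-r*dt) * [p_u * V(k+1, j+1) + p_m * V(k+1, j) + p_d * V(k+1, j-1)]
  V(1,-1) = exp(-r*dt) * [p_u*0.000000 + p_m*3.914835 + p_d*9.936443] = 4.362790
  V(1,+0) = exp(-r*dt) * [p_u*0.000000 + p_m*0.000000 + p_d*3.914835] = 0.691734
  V(1,+1) = exp(-r*dt) * [p_u*0.000000 + p_m*0.000000 + p_d*0.000000] = 0.000000
  V(0,+0) = exp(-r*dt) * [p_u*0.000000 + p_m*0.691734 + p_d*4.362790] = 1.231542

Answer: Price = V(0,0) = 1.2315


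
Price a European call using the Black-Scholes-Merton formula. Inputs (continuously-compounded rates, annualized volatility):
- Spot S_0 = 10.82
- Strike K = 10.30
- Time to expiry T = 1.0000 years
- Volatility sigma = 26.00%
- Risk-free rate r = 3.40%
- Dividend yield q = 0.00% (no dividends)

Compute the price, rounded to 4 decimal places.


Answer: Price = 1.5609

Derivation:
d1 = (ln(S/K) + (r - q + 0.5*sigma^2) * T) / (sigma * sqrt(T)) = 0.45020145
d2 = d1 - sigma * sqrt(T) = 0.19020145
exp(-rT) = 0.96657150; exp(-qT) = 1.00000000
C = S_0 * exp(-qT) * N(d1) - K * exp(-rT) * N(d2)
N(d1) = 0.67371741; N(d2) = 0.57542436
C = 10.8200 * 1.00000000 * 0.67371741 - 10.3000 * 0.96657150 * 0.57542436 = 1.5609


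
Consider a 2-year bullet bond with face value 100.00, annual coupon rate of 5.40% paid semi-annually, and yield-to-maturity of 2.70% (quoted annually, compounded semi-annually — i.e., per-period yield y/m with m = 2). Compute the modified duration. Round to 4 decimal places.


Answer: Modified duration = 1.8991

Derivation:
Coupon per period c = face * coupon_rate / m = 2.700000
Periods per year m = 2; per-period yield y/m = 0.013500
Number of cashflows N = 4
Cashflows (t years, CF_t, discount factor 1/(1+y/m)^(m*t), PV):
  t = 0.5000: CF_t = 2.700000, DF = 0.986680, PV = 2.664036
  t = 1.0000: CF_t = 2.700000, DF = 0.973537, PV = 2.628550
  t = 1.5000: CF_t = 2.700000, DF = 0.960569, PV = 2.593537
  t = 2.0000: CF_t = 102.700000, DF = 0.947774, PV = 97.336434
Price P = sum_t PV_t = 105.222557
First compute Macaulay numerator sum_t t * PV_t:
  t * PV_t at t = 0.5000: 1.332018
  t * PV_t at t = 1.0000: 2.628550
  t * PV_t at t = 1.5000: 3.890306
  t * PV_t at t = 2.0000: 194.672868
Macaulay duration D = 202.523742 / 105.222557 = 1.924718
Modified duration = D / (1 + y/m) = 1.924718 / (1 + 0.013500) = 1.899080


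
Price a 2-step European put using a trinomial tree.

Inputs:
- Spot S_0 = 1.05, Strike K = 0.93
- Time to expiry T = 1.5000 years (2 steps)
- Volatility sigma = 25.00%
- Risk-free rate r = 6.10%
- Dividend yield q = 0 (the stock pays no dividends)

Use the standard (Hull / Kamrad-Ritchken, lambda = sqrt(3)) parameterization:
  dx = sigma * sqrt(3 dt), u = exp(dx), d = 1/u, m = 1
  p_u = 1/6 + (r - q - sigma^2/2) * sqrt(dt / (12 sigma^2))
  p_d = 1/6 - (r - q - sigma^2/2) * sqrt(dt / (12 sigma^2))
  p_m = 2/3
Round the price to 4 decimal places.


dt = T/N = 0.750000; dx = sigma*sqrt(3*dt) = 0.375000
u = exp(dx) = 1.454991; d = 1/u = 0.687289
p_u = 0.196417, p_m = 0.666667, p_d = 0.136917
Discount per step: exp(-r*dt) = 0.955281
Stock lattice S(k, j) with j the centered position index:
  k=0: S(0,+0) = 1.0500
  k=1: S(1,-1) = 0.7217; S(1,+0) = 1.0500; S(1,+1) = 1.5277
  k=2: S(2,-2) = 0.4960; S(2,-1) = 0.7217; S(2,+0) = 1.0500; S(2,+1) = 1.5277; S(2,+2) = 2.2229
Terminal payoffs V(N, j) = max(K - S_T, 0):
  V(2,-2) = 0.434015; V(2,-1) = 0.208346; V(2,+0) = 0.000000; V(2,+1) = 0.000000; V(2,+2) = 0.000000
Backward induction: V(k, j) = exp(-r*dt) * [p_u * V(k+1, j+1) + p_m * V(k+1, j) + p_d * V(k+1, j-1)]
  V(1,-1) = exp(-r*dt) * [p_u*0.000000 + p_m*0.208346 + p_d*0.434015] = 0.189453
  V(1,+0) = exp(-r*dt) * [p_u*0.000000 + p_m*0.000000 + p_d*0.208346] = 0.027250
  V(1,+1) = exp(-r*dt) * [p_u*0.000000 + p_m*0.000000 + p_d*0.000000] = 0.000000
  V(0,+0) = exp(-r*dt) * [p_u*0.000000 + p_m*0.027250 + p_d*0.189453] = 0.042134

Answer: Price = V(0,0) = 0.0421


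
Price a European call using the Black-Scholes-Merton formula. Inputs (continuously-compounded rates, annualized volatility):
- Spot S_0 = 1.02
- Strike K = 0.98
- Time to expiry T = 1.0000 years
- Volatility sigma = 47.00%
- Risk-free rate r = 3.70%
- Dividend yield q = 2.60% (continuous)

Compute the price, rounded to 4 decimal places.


d1 = (ln(S/K) + (r - q + 0.5*sigma^2) * T) / (sigma * sqrt(T)) = 0.34352199
d2 = d1 - sigma * sqrt(T) = -0.12647801
exp(-rT) = 0.96367614; exp(-qT) = 0.97433509
C = S_0 * exp(-qT) * N(d1) - K * exp(-rT) * N(d2)
N(d1) = 0.63439710; N(d2) = 0.44967678
C = 1.0200 * 0.97433509 * 0.63439710 - 0.9800 * 0.96367614 * 0.44967678 = 0.2058

Answer: Price = 0.2058


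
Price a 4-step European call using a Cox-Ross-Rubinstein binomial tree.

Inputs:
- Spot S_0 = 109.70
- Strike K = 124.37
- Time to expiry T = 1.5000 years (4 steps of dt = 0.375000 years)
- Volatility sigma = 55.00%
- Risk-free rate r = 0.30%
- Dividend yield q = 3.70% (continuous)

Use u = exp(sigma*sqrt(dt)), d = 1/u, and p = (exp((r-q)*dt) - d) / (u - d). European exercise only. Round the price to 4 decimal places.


Answer: Price = V(0,0) = 21.1746

Derivation:
dt = T/N = 0.375000
u = exp(sigma*sqrt(dt)) = 1.400466; d = 1/u = 0.714048
p = (exp((r-q)*dt) - d) / (u - d) = 0.398129
Discount per step: exp(-r*dt) = 0.998876
Stock lattice S(k, i) with i counting down-moves:
  k=0: S(0,0) = 109.7000
  k=1: S(1,0) = 153.6311; S(1,1) = 78.3311
  k=2: S(2,0) = 215.1551; S(2,1) = 109.7000; S(2,2) = 55.9322
  k=3: S(3,0) = 301.3173; S(3,1) = 153.6311; S(3,2) = 78.3311; S(3,3) = 39.9383
  k=4: S(4,0) = 421.9846; S(4,1) = 215.1551; S(4,2) = 109.7000; S(4,3) = 55.9322; S(4,4) = 28.5178
Terminal payoffs V(N, i) = max(S_T - K, 0):
  V(4,0) = 297.614560; V(4,1) = 90.785075; V(4,2) = 0.000000; V(4,3) = 0.000000; V(4,4) = 0.000000
Backward induction: V(k, i) = exp(-r*dt) * [p * V(k+1, i) + (1-p) * V(k+1, i+1)].
  V(3,0) = exp(-r*dt) * [p*297.614560 + (1-p)*90.785075] = 172.935238
  V(3,1) = exp(-r*dt) * [p*90.785075 + (1-p)*0.000000] = 36.103535
  V(3,2) = exp(-r*dt) * [p*0.000000 + (1-p)*0.000000] = 0.000000
  V(3,3) = exp(-r*dt) * [p*0.000000 + (1-p)*0.000000] = 0.000000
  V(2,0) = exp(-r*dt) * [p*172.935238 + (1-p)*36.103535] = 90.478364
  V(2,1) = exp(-r*dt) * [p*36.103535 + (1-p)*0.000000] = 14.357704
  V(2,2) = exp(-r*dt) * [p*0.000000 + (1-p)*0.000000] = 0.000000
  V(1,0) = exp(-r*dt) * [p*90.478364 + (1-p)*14.357704] = 44.613331
  V(1,1) = exp(-r*dt) * [p*14.357704 + (1-p)*0.000000] = 5.709792
  V(0,0) = exp(-r*dt) * [p*44.613331 + (1-p)*5.709792] = 21.174586


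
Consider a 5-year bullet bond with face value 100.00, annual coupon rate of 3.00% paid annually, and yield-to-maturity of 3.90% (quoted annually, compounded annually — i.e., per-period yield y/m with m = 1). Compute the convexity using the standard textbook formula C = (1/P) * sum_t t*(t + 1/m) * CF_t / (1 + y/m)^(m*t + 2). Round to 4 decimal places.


Coupon per period c = face * coupon_rate / m = 3.000000
Periods per year m = 1; per-period yield y/m = 0.039000
Number of cashflows N = 5
Cashflows (t years, CF_t, discount factor 1/(1+y/m)^(m*t), PV):
  t = 1.0000: CF_t = 3.000000, DF = 0.962464, PV = 2.887392
  t = 2.0000: CF_t = 3.000000, DF = 0.926337, PV = 2.779010
  t = 3.0000: CF_t = 3.000000, DF = 0.891566, PV = 2.674697
  t = 4.0000: CF_t = 3.000000, DF = 0.858100, PV = 2.574299
  t = 5.0000: CF_t = 103.000000, DF = 0.825890, PV = 85.066681
Price P = sum_t PV_t = 95.982079
Convexity numerator sum_t t*(t + 1/m) * CF_t / (1+y/m)^(m*t + 2):
  t = 1.0000: term = 5.349394
  t = 2.0000: term = 15.445797
  t = 3.0000: term = 29.732044
  t = 4.0000: term = 47.693365
  t = 5.0000: term = 2364.011836
Convexity = (1/P) * sum = 2462.232435 / 95.982079 = 25.653043

Answer: Convexity = 25.6530


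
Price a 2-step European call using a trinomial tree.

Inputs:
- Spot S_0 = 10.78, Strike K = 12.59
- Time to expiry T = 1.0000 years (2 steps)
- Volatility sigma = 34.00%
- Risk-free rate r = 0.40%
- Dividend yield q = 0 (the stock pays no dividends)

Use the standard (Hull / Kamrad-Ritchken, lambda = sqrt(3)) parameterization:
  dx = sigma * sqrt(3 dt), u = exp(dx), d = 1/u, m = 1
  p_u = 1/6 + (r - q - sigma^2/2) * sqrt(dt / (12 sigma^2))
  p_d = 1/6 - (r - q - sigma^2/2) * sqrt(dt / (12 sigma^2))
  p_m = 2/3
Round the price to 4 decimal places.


Answer: Price = V(0,0) = 0.8900

Derivation:
dt = T/N = 0.500000; dx = sigma*sqrt(3*dt) = 0.416413
u = exp(dx) = 1.516512; d = 1/u = 0.659408
p_u = 0.134367, p_m = 0.666667, p_d = 0.198966
Discount per step: exp(-r*dt) = 0.998002
Stock lattice S(k, j) with j the centered position index:
  k=0: S(0,+0) = 10.7800
  k=1: S(1,-1) = 7.1084; S(1,+0) = 10.7800; S(1,+1) = 16.3480
  k=2: S(2,-2) = 4.6873; S(2,-1) = 7.1084; S(2,+0) = 10.7800; S(2,+1) = 16.3480; S(2,+2) = 24.7920
Terminal payoffs V(N, j) = max(S_T - K, 0):
  V(2,-2) = 0.000000; V(2,-1) = 0.000000; V(2,+0) = 0.000000; V(2,+1) = 3.758004; V(2,+2) = 12.201952
Backward induction: V(k, j) = exp(-r*dt) * [p_u * V(k+1, j+1) + p_m * V(k+1, j) + p_d * V(k+1, j-1)]
  V(1,-1) = exp(-r*dt) * [p_u*0.000000 + p_m*0.000000 + p_d*0.000000] = 0.000000
  V(1,+0) = exp(-r*dt) * [p_u*3.758004 + p_m*0.000000 + p_d*0.000000] = 0.503943
  V(1,+1) = exp(-r*dt) * [p_u*12.201952 + p_m*3.758004 + p_d*0.000000] = 4.136595
  V(0,+0) = exp(-r*dt) * [p_u*4.136595 + p_m*0.503943 + p_d*0.000000] = 0.890002


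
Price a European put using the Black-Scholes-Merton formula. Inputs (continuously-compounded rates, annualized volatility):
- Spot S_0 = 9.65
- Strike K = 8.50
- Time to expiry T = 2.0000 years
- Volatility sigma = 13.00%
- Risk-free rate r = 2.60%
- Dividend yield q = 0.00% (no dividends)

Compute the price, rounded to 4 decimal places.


d1 = (ln(S/K) + (r - q + 0.5*sigma^2) * T) / (sigma * sqrt(T)) = 1.06496673
d2 = d1 - sigma * sqrt(T) = 0.88111897
exp(-rT) = 0.94932887; exp(-qT) = 1.00000000
P = K * exp(-rT) * N(-d2) - S_0 * exp(-qT) * N(-d1)
N(-d1) = 0.14344549; N(-d2) = 0.18912672
P = 8.5000 * 0.94932887 * 0.18912672 - 9.6500 * 1.00000000 * 0.14344549 = 0.1419

Answer: Price = 0.1419
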